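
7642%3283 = 1076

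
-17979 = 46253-64232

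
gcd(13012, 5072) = 4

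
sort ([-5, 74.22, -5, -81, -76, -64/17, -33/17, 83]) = [-81, -76, -5, -5, -64/17, -33/17, 74.22, 83]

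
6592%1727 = 1411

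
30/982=15/491 ≈ 0.0305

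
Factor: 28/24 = 2^(-1) * 3^(-1) * 7^1 = 7/6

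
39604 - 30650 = 8954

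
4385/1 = 4385 = 4385.00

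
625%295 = 35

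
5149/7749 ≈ 0.664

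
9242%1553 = 1477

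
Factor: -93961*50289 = -1*3^1*7^1*31^1*433^1*16763^1 = -4725204729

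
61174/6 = 30587/3 ≈ 10195.67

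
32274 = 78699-46425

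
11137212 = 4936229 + 6200983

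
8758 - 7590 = 1168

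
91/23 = 3 + 22/23 ≈ 3.96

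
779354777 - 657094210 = 122260567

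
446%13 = 4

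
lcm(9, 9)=9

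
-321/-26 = 12 + 9/26 ≈ 12.35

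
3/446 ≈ 0.00673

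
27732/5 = 5546 + 2/5 = 5546.40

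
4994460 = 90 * 55494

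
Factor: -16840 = -1 * 2^3 * 5^1 * 421^1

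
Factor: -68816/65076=-1*2^2*3^(-1)*23^1*29^(-1)=-92/87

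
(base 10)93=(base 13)72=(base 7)162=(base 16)5d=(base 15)63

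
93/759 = 31/253 ≈ 0.123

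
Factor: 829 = 829^1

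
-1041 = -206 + -835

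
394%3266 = 394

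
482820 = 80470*6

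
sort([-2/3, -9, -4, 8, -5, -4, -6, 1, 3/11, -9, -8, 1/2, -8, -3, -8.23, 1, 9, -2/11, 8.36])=[-9, -9, -8.23, -8, -8, -6, -5, -4, -4, -3, -2/3, -2/11, 3/11, 1/2, 1, 1, 8, 8.36, 9]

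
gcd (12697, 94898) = 1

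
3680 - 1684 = 1996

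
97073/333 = 291 + 170/333≈291.51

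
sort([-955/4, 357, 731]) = [-955/4, 357, 731]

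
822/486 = 137/81 ≈ 1.69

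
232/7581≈0.0306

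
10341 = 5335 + 5006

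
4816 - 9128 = -4312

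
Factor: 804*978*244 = 2^5*3^2*61^1*67^1*163^1 = 191860128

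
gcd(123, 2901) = 3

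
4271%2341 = 1930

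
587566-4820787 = -4233221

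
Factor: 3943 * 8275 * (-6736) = -1 * 2^4 * 5^2 * 331^1 * 421^1 * 3943^1 = -219784397200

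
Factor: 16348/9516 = 3^(-1) * 13^(-1) * 67^1 = 67/39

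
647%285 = 77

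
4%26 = 4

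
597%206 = 185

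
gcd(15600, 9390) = 30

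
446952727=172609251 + 274343476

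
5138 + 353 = 5491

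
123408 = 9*13712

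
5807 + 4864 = 10671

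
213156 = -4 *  (-53289)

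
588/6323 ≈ 0.0930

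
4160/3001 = 1 + 1159/3001 ≈ 1.39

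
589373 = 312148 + 277225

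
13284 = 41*324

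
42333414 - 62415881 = -20082467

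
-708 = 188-896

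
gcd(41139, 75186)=9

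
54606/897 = 18202/299 ≈ 60.88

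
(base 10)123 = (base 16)7b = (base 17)74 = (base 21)5i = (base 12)a3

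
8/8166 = 4/4083 ≈ 0.000980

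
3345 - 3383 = -38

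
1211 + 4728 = 5939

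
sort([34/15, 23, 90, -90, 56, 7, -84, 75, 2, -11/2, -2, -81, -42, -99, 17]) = [-99, -90, -84, -81, -42, -11/2, -2, 2, 34/15, 7, 17, 23, 56, 75, 90]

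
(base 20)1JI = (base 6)3410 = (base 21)1H0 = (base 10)798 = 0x31E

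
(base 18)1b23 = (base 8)22333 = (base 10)9435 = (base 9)13843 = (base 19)172b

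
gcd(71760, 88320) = 5520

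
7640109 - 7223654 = 416455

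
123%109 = 14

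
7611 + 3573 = 11184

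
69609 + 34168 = 103777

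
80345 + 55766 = 136111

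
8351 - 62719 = -54368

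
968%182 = 58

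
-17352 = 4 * (-4338)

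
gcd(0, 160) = 160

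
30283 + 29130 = 59413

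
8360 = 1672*5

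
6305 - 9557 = -3252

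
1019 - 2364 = -1345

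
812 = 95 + 717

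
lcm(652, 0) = 0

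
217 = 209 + 8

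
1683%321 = 78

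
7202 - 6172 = 1030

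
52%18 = 16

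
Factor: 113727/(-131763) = -1 * 227^1 * 263^(-1) = -227/263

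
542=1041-499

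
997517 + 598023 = 1595540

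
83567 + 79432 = 162999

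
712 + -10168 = -9456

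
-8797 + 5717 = -3080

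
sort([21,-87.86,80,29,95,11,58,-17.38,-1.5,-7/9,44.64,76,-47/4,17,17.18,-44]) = [-87.86,-44,-17.38,-47/4,-1.5,-7/9,11,17,17.18,21,29,44.64,58,76,80,95]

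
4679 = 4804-125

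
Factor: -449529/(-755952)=2^(-4)*29^1*5167^1*15749^(-1)=149843/251984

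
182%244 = 182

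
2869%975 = 919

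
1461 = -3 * (-487)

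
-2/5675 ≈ -0.000352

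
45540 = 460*99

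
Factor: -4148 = -1 * 2^2 * 17^1 * 61^1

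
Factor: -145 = -1 * 5^1 * 29^1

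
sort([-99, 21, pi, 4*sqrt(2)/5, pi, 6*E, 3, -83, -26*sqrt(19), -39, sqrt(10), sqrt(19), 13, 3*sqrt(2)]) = [-26*sqrt(19), -99, -83, -39, 4*sqrt(2)/5, 3, pi, pi, sqrt(10), 3*sqrt(2), sqrt(19), 13, 6*E, 21]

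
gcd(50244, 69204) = 948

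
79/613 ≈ 0.129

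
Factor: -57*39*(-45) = 3^4*5^1*13^1*19^1 = 100035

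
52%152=52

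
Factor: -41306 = -1 * 2^1 * 19^1 * 1087^1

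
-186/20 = -93/10 = -9.30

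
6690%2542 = 1606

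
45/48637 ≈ 0.000925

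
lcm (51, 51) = 51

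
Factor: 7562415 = 3^1 * 5^1 * 7^2 * 10289^1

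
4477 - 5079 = -602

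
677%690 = 677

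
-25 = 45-70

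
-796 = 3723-4519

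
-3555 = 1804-5359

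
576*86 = 49536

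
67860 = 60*1131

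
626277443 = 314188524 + 312088919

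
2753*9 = 24777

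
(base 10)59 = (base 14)43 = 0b111011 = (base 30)1t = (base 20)2j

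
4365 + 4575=8940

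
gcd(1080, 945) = 135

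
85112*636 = 54131232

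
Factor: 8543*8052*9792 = 2^8*3^3*11^1*17^1*61^1*8543^1 = 673574406912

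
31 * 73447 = 2276857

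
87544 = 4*21886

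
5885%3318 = 2567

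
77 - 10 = 67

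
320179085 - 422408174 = -102229089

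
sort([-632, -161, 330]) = [-632, -161, 330]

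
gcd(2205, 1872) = 9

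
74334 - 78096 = -3762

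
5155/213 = 24 + 43/213 ≈ 24.20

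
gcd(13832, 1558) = 38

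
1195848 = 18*66436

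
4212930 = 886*4755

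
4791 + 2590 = 7381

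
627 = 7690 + -7063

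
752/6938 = 376/3469 ≈ 0.108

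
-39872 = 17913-57785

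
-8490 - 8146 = -16636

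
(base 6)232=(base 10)92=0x5c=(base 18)52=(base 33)2q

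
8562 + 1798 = 10360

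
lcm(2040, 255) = 2040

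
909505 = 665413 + 244092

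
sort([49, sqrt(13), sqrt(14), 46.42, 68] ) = [sqrt(13), sqrt(14), 46.42, 49, 68] 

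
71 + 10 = 81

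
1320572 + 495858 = 1816430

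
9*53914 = 485226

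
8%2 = 0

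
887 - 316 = 571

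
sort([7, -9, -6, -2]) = [-9, -6, -2, 7]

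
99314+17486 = 116800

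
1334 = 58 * 23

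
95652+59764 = 155416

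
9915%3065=720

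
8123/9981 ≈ 0.814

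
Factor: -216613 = -1*251^1*863^1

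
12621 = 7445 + 5176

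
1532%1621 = 1532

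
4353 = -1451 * (-3)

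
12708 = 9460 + 3248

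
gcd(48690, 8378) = 2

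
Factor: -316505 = -1*5^1*7^1*9043^1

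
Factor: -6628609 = -1 * 13^1 * 443^1 * 1151^1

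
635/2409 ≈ 0.264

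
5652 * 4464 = 25230528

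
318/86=3 + 30/43 ≈ 3.70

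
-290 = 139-429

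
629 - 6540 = -5911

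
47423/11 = 4311 + 2/11 ≈ 4311.18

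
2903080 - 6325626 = -3422546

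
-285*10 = -2850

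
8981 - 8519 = 462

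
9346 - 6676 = 2670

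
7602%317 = 311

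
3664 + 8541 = 12205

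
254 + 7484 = 7738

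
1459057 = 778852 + 680205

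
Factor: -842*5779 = -1*2^1*421^1*5779^1 = -4865918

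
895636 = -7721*(-116)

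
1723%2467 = 1723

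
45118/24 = 22559/12≈1879.92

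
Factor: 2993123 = 7^1 * 41^1 * 10429^1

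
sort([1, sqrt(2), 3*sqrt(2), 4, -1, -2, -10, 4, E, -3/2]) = [-10, -2, -3/2, -1, 1, sqrt(2), E, 4, 4, 3*sqrt(2)]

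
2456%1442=1014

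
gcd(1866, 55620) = 6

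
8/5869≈0.00136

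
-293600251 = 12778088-306378339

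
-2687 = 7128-9815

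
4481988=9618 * 466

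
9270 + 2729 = 11999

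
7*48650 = 340550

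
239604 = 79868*3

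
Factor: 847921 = 41^1*20681^1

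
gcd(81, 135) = 27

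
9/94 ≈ 0.0957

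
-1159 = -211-948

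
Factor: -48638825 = -1*5^2*1945553^1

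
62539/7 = 8934 + 1/7 ≈ 8934.14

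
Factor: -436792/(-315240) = 3^(-1)*5^(-1)*37^(-1)*769^1 = 769/555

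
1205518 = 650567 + 554951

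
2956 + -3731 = -775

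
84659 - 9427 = 75232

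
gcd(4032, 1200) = 48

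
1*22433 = 22433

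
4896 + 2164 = 7060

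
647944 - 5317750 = -4669806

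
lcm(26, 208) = 208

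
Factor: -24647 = -1 * 7^2 * 503^1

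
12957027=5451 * 2377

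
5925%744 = 717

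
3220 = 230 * 14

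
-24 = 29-53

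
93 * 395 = 36735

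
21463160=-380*(-56482)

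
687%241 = 205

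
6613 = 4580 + 2033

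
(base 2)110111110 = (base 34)d4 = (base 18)16e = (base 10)446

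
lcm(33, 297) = 297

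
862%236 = 154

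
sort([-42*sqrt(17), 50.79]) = [-42*sqrt(17), 50.79]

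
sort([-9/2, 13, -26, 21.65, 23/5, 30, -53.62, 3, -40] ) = [-53.62, -40, -26, -9/2, 3, 23/5, 13, 21.65, 30] 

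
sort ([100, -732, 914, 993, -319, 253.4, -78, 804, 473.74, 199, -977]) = [-977, -732, -319, -78, 100, 199, 253.4, 473.74, 804, 914, 993]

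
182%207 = 182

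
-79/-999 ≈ 0.0791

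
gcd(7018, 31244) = 2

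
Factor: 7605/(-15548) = -1*2^(-2)*3^2*5^1*23^(-1) = -45/92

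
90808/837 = 108 + 412/837 ≈ 108.49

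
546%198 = 150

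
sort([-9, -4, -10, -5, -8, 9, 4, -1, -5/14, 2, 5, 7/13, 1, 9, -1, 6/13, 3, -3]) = [-10, -9, -8, -5, -4, -3, -1, -1, -5/14, 6/13, 7/13, 1, 2, 3, 4, 5, 9, 9]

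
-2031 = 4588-6619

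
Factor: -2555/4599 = -1*3^(-2)*5^1 = -5/9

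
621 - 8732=-8111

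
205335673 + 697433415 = 902769088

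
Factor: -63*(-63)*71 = 3^4*7^2*71^1 = 281799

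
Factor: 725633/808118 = 2^(-1) * 8597^(-1) * 15439^1 = 15439/17194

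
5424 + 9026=14450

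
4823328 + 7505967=12329295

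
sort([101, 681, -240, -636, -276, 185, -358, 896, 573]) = [-636, -358, -276, -240, 101, 185, 573, 681, 896]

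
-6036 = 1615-7651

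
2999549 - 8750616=-5751067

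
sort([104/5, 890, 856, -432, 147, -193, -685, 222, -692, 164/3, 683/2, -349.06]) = [-692, -685, -432, -349.06, -193, 104/5, 164/3, 147, 222, 683/2, 856, 890]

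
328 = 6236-5908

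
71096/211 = 336 + 200/211 ≈ 336.95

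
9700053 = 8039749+1660304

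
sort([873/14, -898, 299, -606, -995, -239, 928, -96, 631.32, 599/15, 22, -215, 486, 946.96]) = [-995, -898, -606, -239, -215, -96, 22, 599/15, 873/14, 299, 486, 631.32, 928, 946.96]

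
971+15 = 986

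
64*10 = 640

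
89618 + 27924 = 117542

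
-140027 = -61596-78431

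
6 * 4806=28836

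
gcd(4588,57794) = 74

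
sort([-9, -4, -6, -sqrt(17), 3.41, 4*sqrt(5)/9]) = [-9, -6, -sqrt(17), -4, 4*sqrt(5)/9, 3.41]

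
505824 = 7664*66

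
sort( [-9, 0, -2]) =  [-9, -2, 0]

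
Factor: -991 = -1*991^1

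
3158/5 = 631 + 3/5 = 631.60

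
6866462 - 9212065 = -2345603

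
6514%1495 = 534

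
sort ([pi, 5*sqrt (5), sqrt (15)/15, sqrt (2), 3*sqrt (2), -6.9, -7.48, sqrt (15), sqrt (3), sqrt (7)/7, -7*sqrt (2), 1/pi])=[-7*sqrt (2), -7.48, -6.9, sqrt (15)/15, 1/pi, sqrt (7)/7, sqrt (2), sqrt (3), pi, sqrt (15), 3*sqrt (2), 5*sqrt (5)]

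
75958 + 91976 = 167934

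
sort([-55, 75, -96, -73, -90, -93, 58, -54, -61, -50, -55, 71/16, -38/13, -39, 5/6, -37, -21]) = [-96, -93, -90, -73, -61, -55, -55, -54, -50, -39, -37, -21, -38/13, 5/6, 71/16, 58, 75]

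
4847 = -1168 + 6015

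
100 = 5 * 20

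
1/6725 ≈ 0.000149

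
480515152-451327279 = 29187873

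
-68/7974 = -34/3987 ≈ -0.00853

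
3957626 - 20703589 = -16745963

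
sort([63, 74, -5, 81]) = [-5, 63, 74, 81]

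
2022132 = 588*3439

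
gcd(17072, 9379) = 1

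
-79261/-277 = 286 + 39/277 ≈ 286.14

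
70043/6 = 11673 + 5/6 ≈ 11673.83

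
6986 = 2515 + 4471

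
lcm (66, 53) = 3498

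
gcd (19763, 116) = 1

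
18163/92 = 197 + 39/92 ≈ 197.42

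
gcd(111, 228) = 3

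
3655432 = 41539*88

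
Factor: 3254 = 2^1 * 1627^1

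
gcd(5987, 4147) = 1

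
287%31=8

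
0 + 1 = 1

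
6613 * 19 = 125647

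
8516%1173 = 305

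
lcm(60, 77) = 4620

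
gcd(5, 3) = 1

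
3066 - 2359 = 707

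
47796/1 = 47796 = 47796.00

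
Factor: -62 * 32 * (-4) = 2^8 * 31^1 = 7936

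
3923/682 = 5 + 513/682 ≈ 5.75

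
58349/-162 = -360-29/162 ≈ -360.18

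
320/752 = 20/47 ≈ 0.426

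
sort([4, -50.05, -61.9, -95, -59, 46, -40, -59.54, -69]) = [-95, -69, -61.9, -59.54, -59, -50.05, -40, 4, 46]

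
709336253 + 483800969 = 1193137222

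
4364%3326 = 1038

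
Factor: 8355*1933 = 3^1*5^1*557^1*1933^1 = 16150215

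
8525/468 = 18 + 101/468 ≈ 18.22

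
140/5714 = 70/2857 ≈ 0.0245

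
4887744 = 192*25457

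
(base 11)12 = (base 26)d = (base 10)13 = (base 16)d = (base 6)21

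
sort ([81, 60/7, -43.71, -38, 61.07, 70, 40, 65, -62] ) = [-62, -43.71, -38, 60/7, 40, 61.07, 65, 70, 81] 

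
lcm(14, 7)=14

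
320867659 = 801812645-480944986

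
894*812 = 725928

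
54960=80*687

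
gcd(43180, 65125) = 5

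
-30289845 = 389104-30678949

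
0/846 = 0 = 0.00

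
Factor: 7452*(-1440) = -1*2^7*3^6*5^1*23^1 = -10730880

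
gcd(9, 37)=1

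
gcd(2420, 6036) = 4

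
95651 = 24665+70986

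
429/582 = 143/194 ≈ 0.737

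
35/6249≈0.00560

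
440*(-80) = -35200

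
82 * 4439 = 363998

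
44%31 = 13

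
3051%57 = 30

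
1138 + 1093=2231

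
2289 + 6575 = 8864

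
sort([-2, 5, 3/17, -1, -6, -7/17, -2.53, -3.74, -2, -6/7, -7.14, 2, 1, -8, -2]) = [-8, -7.14, -6, -3.74, -2.53, -2, -2, -2, -1, -6/7, -7/17, 3/17, 1, 2, 5]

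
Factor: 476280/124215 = 2^3*3^4*13^(-2) = 648/169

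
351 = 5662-5311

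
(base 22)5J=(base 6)333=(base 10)129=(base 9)153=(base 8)201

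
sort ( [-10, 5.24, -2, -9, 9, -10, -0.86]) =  [-10, -10, -9, -2, -0.86, 5.24, 9]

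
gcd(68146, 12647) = 1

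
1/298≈0.00336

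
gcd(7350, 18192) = 6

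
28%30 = 28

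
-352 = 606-958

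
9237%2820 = 777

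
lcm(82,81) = 6642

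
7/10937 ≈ 0.000640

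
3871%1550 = 771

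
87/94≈0.926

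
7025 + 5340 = 12365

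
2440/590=4 + 8/59 ≈ 4.14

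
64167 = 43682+20485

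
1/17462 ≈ 0.0000573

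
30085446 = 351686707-321601261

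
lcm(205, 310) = 12710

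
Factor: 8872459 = 8872459^1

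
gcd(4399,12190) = 53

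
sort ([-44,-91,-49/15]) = [-91,-44,-49/15]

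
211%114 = 97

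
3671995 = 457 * 8035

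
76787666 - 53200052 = 23587614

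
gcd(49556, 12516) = 4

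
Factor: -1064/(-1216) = 2^(-3) * 7^1 = 7/8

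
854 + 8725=9579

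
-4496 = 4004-8500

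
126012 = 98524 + 27488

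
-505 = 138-643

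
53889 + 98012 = 151901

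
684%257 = 170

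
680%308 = 64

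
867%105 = 27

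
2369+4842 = 7211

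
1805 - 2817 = -1012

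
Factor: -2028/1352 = -1*2^(-1)*3^1 = -3/2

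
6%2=0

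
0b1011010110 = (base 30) o6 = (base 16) 2d6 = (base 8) 1326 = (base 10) 726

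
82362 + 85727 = 168089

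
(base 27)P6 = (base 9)836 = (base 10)681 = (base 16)2A9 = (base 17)261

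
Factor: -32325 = -1*3^1*5^2*431^1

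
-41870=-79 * 530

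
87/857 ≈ 0.102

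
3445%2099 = 1346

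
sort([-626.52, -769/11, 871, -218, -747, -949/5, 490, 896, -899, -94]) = [-899, -747, -626.52, -218, -949/5, -94, -769/11, 490, 871, 896]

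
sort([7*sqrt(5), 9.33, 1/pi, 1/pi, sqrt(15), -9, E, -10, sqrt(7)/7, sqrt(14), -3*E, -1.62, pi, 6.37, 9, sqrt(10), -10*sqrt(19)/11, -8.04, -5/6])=[-10, -9, -3*E, -8.04, -10*sqrt(19)/11, -1.62, -5/6, 1/pi, 1/pi, sqrt(7)/7, E, pi, sqrt(10), sqrt(14), sqrt(15), 6.37, 9, 9.33, 7*sqrt(5)]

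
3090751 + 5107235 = 8197986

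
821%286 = 249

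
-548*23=-12604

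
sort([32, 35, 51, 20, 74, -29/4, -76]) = [-76, -29/4, 20, 32, 35, 51, 74]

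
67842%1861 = 846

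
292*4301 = 1255892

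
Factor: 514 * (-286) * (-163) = 2^2 * 11^1 * 13^1 * 163^1 * 257^1 = 23961652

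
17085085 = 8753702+8331383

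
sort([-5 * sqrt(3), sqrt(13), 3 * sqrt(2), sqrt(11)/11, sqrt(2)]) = [-5 * sqrt(3), sqrt(11)/11, sqrt(2), sqrt(13), 3 * sqrt(2)]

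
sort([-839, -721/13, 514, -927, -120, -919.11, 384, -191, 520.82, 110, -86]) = [-927, -919.11, -839, -191, -120, -86, -721/13, 110, 384, 514, 520.82]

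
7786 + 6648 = 14434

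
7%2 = 1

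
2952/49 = 60 + 12/49 ≈ 60.24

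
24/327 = 8/109 ≈ 0.0734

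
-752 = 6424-7176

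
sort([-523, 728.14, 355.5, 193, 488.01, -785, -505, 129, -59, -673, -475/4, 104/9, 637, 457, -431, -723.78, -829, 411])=[-829, -785, -723.78, -673, -523, -505, -431, -475/4, -59, 104/9, 129, 193, 355.5, 411, 457, 488.01, 637, 728.14]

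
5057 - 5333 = -276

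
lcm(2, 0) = 0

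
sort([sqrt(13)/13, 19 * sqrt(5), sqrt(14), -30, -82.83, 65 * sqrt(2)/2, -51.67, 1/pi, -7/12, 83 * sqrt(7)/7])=[-82.83, -51.67, -30, -7/12, sqrt(13)/13, 1/pi, sqrt(14), 83 * sqrt(7)/7, 19 * sqrt(5), 65 * sqrt(2)/2]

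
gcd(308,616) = 308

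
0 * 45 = 0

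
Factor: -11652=-1 * 2^2 * 3^1 * 971^1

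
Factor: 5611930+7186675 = 5^1 * 2559721^1 = 12798605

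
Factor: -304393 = -1*304393^1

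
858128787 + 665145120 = 1523273907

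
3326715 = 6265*531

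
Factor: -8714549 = -1 * 727^1 * 11987^1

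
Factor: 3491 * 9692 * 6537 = 2^2 * 3^1 * 2179^1 * 2423^1 * 3491^1 = 221177904564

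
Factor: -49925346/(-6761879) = 2^1 * 3^1 * 43^(-1) * 521^1 * 15971^1 * 157253^(-1) 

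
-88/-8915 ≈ 0.00987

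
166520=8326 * 20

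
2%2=0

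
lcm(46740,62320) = 186960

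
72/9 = 8 = 8.00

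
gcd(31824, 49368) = 408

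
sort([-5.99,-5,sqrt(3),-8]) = [-8,-5.99,-5,sqrt(3)]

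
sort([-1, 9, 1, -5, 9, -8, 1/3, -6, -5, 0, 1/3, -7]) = [-8, -7, -6, -5, -5, -1, 0, 1/3, 1/3, 1, 9, 9]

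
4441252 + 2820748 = 7262000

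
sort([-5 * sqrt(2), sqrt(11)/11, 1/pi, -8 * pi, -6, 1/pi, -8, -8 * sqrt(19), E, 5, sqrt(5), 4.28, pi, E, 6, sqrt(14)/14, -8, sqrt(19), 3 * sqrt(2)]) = [-8 * sqrt(19), -8 * pi, -8, -8, -5 * sqrt(2), -6, sqrt(14)/14, sqrt(11)/11, 1/pi, 1/pi, sqrt(5), E, E, pi, 3 * sqrt(2), 4.28, sqrt(19), 5, 6]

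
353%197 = 156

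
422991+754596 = 1177587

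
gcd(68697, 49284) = 9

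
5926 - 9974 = -4048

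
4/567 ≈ 0.00705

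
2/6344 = 1/3172 ≈ 0.000315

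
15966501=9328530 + 6637971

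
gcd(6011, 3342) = 1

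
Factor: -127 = -1*127^1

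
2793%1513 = 1280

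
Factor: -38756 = -1 * 2^2 * 9689^1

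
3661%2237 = 1424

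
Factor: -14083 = -1*14083^1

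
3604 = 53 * 68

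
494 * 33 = 16302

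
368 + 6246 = 6614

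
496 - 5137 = -4641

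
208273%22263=7906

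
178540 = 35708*5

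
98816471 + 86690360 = 185506831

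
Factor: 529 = 23^2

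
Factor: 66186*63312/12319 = 2^5*3^3*97^(-1)*127^(-1)*1319^1*3677^1 = 4190368032/12319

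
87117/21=29039/7 ≈ 4148.43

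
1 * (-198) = -198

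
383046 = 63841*6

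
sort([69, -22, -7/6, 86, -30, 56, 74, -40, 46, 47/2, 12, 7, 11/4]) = [-40, -30, -22, -7/6, 11/4, 7, 12, 47/2, 46, 56, 69, 74, 86]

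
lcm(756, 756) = 756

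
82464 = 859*96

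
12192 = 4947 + 7245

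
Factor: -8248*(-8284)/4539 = 2^5*3^(-1)*17^(-1)*19^1*89^(-1)*109^1*1031^1 = 68326432/4539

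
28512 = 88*324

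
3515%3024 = 491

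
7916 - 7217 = 699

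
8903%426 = 383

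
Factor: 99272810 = 2^1 * 5^1 * 7^1 * 13^1 * 43^2 * 59^1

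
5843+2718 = 8561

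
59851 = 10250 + 49601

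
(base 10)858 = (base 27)14l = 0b1101011010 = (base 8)1532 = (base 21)1ji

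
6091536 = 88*69222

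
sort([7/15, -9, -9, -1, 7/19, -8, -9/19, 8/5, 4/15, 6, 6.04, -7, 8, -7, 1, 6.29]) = [-9, -9, -8, -7, -7, -1, -9/19, 4/15, 7/19, 7/15, 1, 8/5, 6, 6.04, 6.29, 8]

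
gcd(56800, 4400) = 400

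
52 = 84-32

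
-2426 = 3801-6227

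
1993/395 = 5 + 18/395 ≈ 5.05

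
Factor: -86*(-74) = 2^2*37^1*43^1 = 6364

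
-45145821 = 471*(-95851)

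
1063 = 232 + 831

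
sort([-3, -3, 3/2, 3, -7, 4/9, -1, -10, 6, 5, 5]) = [-10, -7, -3, -3, -1, 4/9, 3/2, 3, 5, 5, 6]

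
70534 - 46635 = 23899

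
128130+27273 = 155403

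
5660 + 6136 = 11796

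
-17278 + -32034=-49312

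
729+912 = 1641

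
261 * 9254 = 2415294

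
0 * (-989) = 0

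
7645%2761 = 2123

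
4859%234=179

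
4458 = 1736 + 2722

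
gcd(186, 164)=2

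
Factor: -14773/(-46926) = 2^(-1) * 3^(-3) * 17^1 = 17/54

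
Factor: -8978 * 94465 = -1 * 2^1 * 5^1 * 7^1 * 67^2 * 2699^1 = -848106770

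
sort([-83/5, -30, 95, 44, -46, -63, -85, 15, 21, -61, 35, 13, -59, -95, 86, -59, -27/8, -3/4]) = [-95, -85, -63, -61, -59, -59, -46, -30, -83/5, -27/8, -3/4, 13, 15, 21, 35, 44, 86, 95]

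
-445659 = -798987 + 353328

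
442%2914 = 442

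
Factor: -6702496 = -1 * 2^5 * 43^1 * 4871^1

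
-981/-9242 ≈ 0.106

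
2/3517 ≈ 0.000569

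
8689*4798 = 41689822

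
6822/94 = 72 + 27/47 ≈ 72.57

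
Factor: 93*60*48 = 2^6*3^3*5^1*31^1 = 267840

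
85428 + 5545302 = 5630730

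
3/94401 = 1/31467 ≈ 0.0000318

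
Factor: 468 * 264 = 2^5 * 3^3 * 11^1 * 13^1 = 123552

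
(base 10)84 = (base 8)124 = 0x54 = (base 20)44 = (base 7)150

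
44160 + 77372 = 121532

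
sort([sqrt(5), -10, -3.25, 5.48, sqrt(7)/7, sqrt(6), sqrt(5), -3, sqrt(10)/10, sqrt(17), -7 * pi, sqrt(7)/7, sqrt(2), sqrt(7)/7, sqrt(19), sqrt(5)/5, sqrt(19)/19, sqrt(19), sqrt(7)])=[-7 * pi, -10, -3.25, -3, sqrt(19)/19, sqrt(10)/10, sqrt(7)/7, sqrt(7)/7, sqrt(7)/7, sqrt(5)/5, sqrt(2), sqrt(5), sqrt(5), sqrt(6), sqrt(7), sqrt(17), sqrt(19), sqrt(19), 5.48]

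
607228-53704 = 553524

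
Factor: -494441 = -1*494441^1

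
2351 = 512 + 1839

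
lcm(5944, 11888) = 11888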